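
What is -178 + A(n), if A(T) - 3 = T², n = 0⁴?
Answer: -175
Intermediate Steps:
n = 0
A(T) = 3 + T²
-178 + A(n) = -178 + (3 + 0²) = -178 + (3 + 0) = -178 + 3 = -175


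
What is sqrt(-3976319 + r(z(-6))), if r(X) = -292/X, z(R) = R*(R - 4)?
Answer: 7*I*sqrt(18258630)/15 ≈ 1994.1*I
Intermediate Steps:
z(R) = R*(-4 + R)
sqrt(-3976319 + r(z(-6))) = sqrt(-3976319 - 292*(-1/(6*(-4 - 6)))) = sqrt(-3976319 - 292/((-6*(-10)))) = sqrt(-3976319 - 292/60) = sqrt(-3976319 - 292*1/60) = sqrt(-3976319 - 73/15) = sqrt(-59644858/15) = 7*I*sqrt(18258630)/15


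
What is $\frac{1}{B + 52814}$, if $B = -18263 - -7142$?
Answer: $\frac{1}{41693} \approx 2.3985 \cdot 10^{-5}$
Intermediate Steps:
$B = -11121$ ($B = -18263 + 7142 = -11121$)
$\frac{1}{B + 52814} = \frac{1}{-11121 + 52814} = \frac{1}{41693}$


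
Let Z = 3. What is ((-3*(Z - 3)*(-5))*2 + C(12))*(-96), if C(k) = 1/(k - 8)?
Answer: -24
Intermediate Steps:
C(k) = 1/(-8 + k)
((-3*(Z - 3)*(-5))*2 + C(12))*(-96) = ((-3*(3 - 3)*(-5))*2 + 1/(-8 + 12))*(-96) = ((-3*0*(-5))*2 + 1/4)*(-96) = ((0*(-5))*2 + ¼)*(-96) = (0*2 + ¼)*(-96) = (0 + ¼)*(-96) = (¼)*(-96) = -24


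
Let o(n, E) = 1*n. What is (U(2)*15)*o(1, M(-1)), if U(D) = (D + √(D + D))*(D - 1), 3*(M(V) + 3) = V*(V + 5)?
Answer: 60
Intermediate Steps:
M(V) = -3 + V*(5 + V)/3 (M(V) = -3 + (V*(V + 5))/3 = -3 + (V*(5 + V))/3 = -3 + V*(5 + V)/3)
o(n, E) = n
U(D) = (-1 + D)*(D + √2*√D) (U(D) = (D + √(2*D))*(-1 + D) = (D + √2*√D)*(-1 + D) = (-1 + D)*(D + √2*√D))
(U(2)*15)*o(1, M(-1)) = ((2² - 1*2 + √2*2^(3/2) - √2*√2)*15)*1 = ((4 - 2 + √2*(2*√2) - 2)*15)*1 = ((4 - 2 + 4 - 2)*15)*1 = (4*15)*1 = 60*1 = 60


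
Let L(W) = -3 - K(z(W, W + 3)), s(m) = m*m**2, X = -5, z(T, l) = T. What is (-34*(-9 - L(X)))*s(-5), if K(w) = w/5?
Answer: -29750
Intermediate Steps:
K(w) = w/5 (K(w) = w*(1/5) = w/5)
s(m) = m**3
L(W) = -3 - W/5
(-34*(-9 - L(X)))*s(-5) = -34*(-9 - (-3 - 1/5*(-5)))*(-5)**3 = -34*(-9 - (-3 + 1))*(-125) = -34*(-9 - 1*(-2))*(-125) = -34*(-9 + 2)*(-125) = -34*(-7)*(-125) = 238*(-125) = -29750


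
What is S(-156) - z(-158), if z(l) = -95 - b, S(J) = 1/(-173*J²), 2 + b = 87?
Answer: 757823039/4210128 ≈ 180.00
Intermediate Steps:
b = 85 (b = -2 + 87 = 85)
S(J) = -1/(173*J²)
z(l) = -180 (z(l) = -95 - 1*85 = -95 - 85 = -180)
S(-156) - z(-158) = -1/173/(-156)² - 1*(-180) = -1/173*1/24336 + 180 = -1/4210128 + 180 = 757823039/4210128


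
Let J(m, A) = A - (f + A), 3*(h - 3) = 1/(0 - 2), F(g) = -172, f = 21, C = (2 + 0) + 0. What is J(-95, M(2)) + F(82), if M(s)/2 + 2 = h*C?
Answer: -193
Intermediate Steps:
C = 2 (C = 2 + 0 = 2)
h = 17/6 (h = 3 + 1/(3*(0 - 2)) = 3 + (1/3)/(-2) = 3 + (1/3)*(-1/2) = 3 - 1/6 = 17/6 ≈ 2.8333)
M(s) = 22/3 (M(s) = -4 + 2*((17/6)*2) = -4 + 2*(17/3) = -4 + 34/3 = 22/3)
J(m, A) = -21 (J(m, A) = A - (21 + A) = A + (-21 - A) = -21)
J(-95, M(2)) + F(82) = -21 - 172 = -193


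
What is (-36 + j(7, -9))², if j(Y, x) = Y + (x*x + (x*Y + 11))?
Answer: 0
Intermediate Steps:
j(Y, x) = 11 + Y + x² + Y*x (j(Y, x) = Y + (x² + (Y*x + 11)) = Y + (x² + (11 + Y*x)) = Y + (11 + x² + Y*x) = 11 + Y + x² + Y*x)
(-36 + j(7, -9))² = (-36 + (11 + 7 + (-9)² + 7*(-9)))² = (-36 + (11 + 7 + 81 - 63))² = (-36 + 36)² = 0² = 0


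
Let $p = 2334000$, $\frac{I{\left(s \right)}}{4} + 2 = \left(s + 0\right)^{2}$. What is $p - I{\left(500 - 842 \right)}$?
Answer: $1866152$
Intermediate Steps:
$I{\left(s \right)} = -8 + 4 s^{2}$ ($I{\left(s \right)} = -8 + 4 \left(s + 0\right)^{2} = -8 + 4 s^{2}$)
$p - I{\left(500 - 842 \right)} = 2334000 - \left(-8 + 4 \left(500 - 842\right)^{2}\right) = 2334000 - \left(-8 + 4 \left(-342\right)^{2}\right) = 2334000 - \left(-8 + 4 \cdot 116964\right) = 2334000 - \left(-8 + 467856\right) = 2334000 - 467848 = 1866152$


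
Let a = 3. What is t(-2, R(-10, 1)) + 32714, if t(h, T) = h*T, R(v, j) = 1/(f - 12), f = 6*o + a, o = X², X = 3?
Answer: 1472128/45 ≈ 32714.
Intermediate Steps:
o = 9 (o = 3² = 9)
f = 57 (f = 6*9 + 3 = 54 + 3 = 57)
R(v, j) = 1/45 (R(v, j) = 1/(57 - 12) = 1/45)
t(h, T) = T*h
t(-2, R(-10, 1)) + 32714 = (1/45)*(-2) + 32714 = -2/45 + 32714 = 1472128/45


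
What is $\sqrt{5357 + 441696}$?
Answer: $\sqrt{447053} \approx 668.62$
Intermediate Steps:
$\sqrt{5357 + 441696} = \sqrt{447053}$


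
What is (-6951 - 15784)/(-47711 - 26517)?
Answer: 22735/74228 ≈ 0.30629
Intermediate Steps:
(-6951 - 15784)/(-47711 - 26517) = -22735/(-74228) = -22735*(-1/74228) = 22735/74228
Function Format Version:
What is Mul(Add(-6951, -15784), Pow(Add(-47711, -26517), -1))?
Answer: Rational(22735, 74228) ≈ 0.30629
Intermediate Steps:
Mul(Add(-6951, -15784), Pow(Add(-47711, -26517), -1)) = Mul(-22735, Pow(-74228, -1)) = Mul(-22735, Rational(-1, 74228)) = Rational(22735, 74228)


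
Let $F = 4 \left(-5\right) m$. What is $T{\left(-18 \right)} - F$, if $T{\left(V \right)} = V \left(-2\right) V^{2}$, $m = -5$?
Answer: $11564$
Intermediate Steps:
$T{\left(V \right)} = - 2 V^{3}$ ($T{\left(V \right)} = - 2 V V^{2} = - 2 V^{3}$)
$F = 100$ ($F = 4 \left(-5\right) \left(-5\right) = \left(-20\right) \left(-5\right) = 100$)
$T{\left(-18 \right)} - F = - 2 \left(-18\right)^{3} - 100 = \left(-2\right) \left(-5832\right) - 100 = 11664 - 100 = 11564$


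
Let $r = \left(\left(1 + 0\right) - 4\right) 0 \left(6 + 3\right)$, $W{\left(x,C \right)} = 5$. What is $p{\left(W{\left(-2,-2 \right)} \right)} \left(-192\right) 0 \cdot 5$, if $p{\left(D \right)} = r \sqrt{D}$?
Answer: $0$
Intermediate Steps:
$r = 0$ ($r = \left(1 - 4\right) 0 \cdot 9 = \left(-3\right) 0 \cdot 9 = 0 \cdot 9 = 0$)
$p{\left(D \right)} = 0$ ($p{\left(D \right)} = 0 \sqrt{D} = 0$)
$p{\left(W{\left(-2,-2 \right)} \right)} \left(-192\right) 0 \cdot 5 = 0 \left(-192\right) 0 \cdot 5 = 0 \cdot 0 = 0$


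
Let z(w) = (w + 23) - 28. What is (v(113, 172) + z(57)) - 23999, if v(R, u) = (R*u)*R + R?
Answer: 2172434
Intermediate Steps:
v(R, u) = R + u*R**2 (v(R, u) = u*R**2 + R = R + u*R**2)
z(w) = -5 + w (z(w) = (23 + w) - 28 = -5 + w)
(v(113, 172) + z(57)) - 23999 = (113*(1 + 113*172) + (-5 + 57)) - 23999 = (113*(1 + 19436) + 52) - 23999 = (113*19437 + 52) - 23999 = (2196381 + 52) - 23999 = 2196433 - 23999 = 2172434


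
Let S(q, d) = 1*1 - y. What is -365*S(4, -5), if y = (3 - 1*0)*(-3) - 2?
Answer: -4380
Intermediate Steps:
y = -11 (y = (3 + 0)*(-3) - 2 = 3*(-3) - 2 = -9 - 2 = -11)
S(q, d) = 12 (S(q, d) = 1*1 - 1*(-11) = 1 + 11 = 12)
-365*S(4, -5) = -365*12 = -4380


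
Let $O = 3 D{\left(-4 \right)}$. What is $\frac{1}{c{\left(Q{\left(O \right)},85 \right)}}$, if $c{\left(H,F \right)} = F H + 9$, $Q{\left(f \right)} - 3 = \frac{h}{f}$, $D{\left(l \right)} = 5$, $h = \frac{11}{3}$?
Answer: $\frac{9}{2563} \approx 0.0035115$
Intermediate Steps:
$h = \frac{11}{3}$ ($h = 11 \cdot \frac{1}{3} = \frac{11}{3} \approx 3.6667$)
$O = 15$ ($O = 3 \cdot 5 = 15$)
$Q{\left(f \right)} = 3 + \frac{11}{3 f}$
$c{\left(H,F \right)} = 9 + F H$
$\frac{1}{c{\left(Q{\left(O \right)},85 \right)}} = \frac{1}{9 + 85 \left(3 + \frac{11}{3 \cdot 15}\right)} = \frac{1}{9 + 85 \left(3 + \frac{11}{3} \cdot \frac{1}{15}\right)} = \frac{1}{9 + 85 \left(3 + \frac{11}{45}\right)} = \frac{1}{9 + 85 \cdot \frac{146}{45}} = \frac{1}{9 + \frac{2482}{9}} = \frac{1}{\frac{2563}{9}} = \frac{9}{2563}$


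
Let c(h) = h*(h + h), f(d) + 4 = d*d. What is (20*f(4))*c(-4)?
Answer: 7680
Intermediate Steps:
f(d) = -4 + d² (f(d) = -4 + d*d = -4 + d²)
c(h) = 2*h² (c(h) = h*(2*h) = 2*h²)
(20*f(4))*c(-4) = (20*(-4 + 4²))*(2*(-4)²) = (20*(-4 + 16))*(2*16) = (20*12)*32 = 240*32 = 7680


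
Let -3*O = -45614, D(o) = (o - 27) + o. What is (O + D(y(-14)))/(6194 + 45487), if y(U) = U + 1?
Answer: 45455/155043 ≈ 0.29318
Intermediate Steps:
y(U) = 1 + U
D(o) = -27 + 2*o (D(o) = (-27 + o) + o = -27 + 2*o)
O = 45614/3 (O = -1/3*(-45614) = 45614/3 ≈ 15205.)
(O + D(y(-14)))/(6194 + 45487) = (45614/3 + (-27 + 2*(1 - 14)))/(6194 + 45487) = (45614/3 + (-27 + 2*(-13)))/51681 = (45614/3 + (-27 - 26))*(1/51681) = (45614/3 - 53)*(1/51681) = (45455/3)*(1/51681) = 45455/155043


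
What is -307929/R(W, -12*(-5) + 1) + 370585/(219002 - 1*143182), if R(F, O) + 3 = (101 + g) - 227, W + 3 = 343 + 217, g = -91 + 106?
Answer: 779647449/288116 ≈ 2706.0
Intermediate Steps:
g = 15
W = 557 (W = -3 + (343 + 217) = -3 + 560 = 557)
R(F, O) = -114 (R(F, O) = -3 + ((101 + 15) - 227) = -3 + (116 - 227) = -3 - 111 = -114)
-307929/R(W, -12*(-5) + 1) + 370585/(219002 - 1*143182) = -307929/(-114) + 370585/(219002 - 1*143182) = -307929*(-1/114) + 370585/(219002 - 143182) = 102643/38 + 370585/75820 = 102643/38 + 370585*(1/75820) = 102643/38 + 74117/15164 = 779647449/288116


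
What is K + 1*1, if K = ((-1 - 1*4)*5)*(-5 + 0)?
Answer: 126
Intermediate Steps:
K = 125 (K = ((-1 - 4)*5)*(-5) = -5*5*(-5) = -25*(-5) = 125)
K + 1*1 = 125 + 1*1 = 125 + 1 = 126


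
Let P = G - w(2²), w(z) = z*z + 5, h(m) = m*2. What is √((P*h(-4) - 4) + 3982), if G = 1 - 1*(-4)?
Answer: √4106 ≈ 64.078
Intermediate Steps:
h(m) = 2*m
w(z) = 5 + z² (w(z) = z² + 5 = 5 + z²)
G = 5 (G = 1 + 4 = 5)
P = -16 (P = 5 - (5 + (2²)²) = 5 - (5 + 4²) = 5 - (5 + 16) = 5 - 1*21 = 5 - 21 = -16)
√((P*h(-4) - 4) + 3982) = √((-32*(-4) - 4) + 3982) = √((-16*(-8) - 4) + 3982) = √((128 - 4) + 3982) = √(124 + 3982) = √4106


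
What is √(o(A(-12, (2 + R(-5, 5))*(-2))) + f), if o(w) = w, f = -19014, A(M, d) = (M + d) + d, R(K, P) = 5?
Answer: I*√19054 ≈ 138.04*I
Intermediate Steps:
A(M, d) = M + 2*d
√(o(A(-12, (2 + R(-5, 5))*(-2))) + f) = √((-12 + 2*((2 + 5)*(-2))) - 19014) = √((-12 + 2*(7*(-2))) - 19014) = √((-12 + 2*(-14)) - 19014) = √((-12 - 28) - 19014) = √(-40 - 19014) = √(-19054) = I*√19054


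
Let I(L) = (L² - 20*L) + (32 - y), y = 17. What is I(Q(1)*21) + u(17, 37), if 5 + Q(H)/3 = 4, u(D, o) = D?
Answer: 5261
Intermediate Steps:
Q(H) = -3 (Q(H) = -15 + 3*4 = -15 + 12 = -3)
I(L) = 15 + L² - 20*L (I(L) = (L² - 20*L) + (32 - 1*17) = (L² - 20*L) + (32 - 17) = (L² - 20*L) + 15 = 15 + L² - 20*L)
I(Q(1)*21) + u(17, 37) = (15 + (-3*21)² - (-60)*21) + 17 = (15 + (-63)² - 20*(-63)) + 17 = (15 + 3969 + 1260) + 17 = 5244 + 17 = 5261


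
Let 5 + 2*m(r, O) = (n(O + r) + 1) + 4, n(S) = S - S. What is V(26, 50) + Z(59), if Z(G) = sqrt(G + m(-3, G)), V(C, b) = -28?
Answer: -28 + sqrt(59) ≈ -20.319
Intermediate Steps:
n(S) = 0
m(r, O) = 0 (m(r, O) = -5/2 + ((0 + 1) + 4)/2 = -5/2 + (1 + 4)/2 = -5/2 + (1/2)*5 = -5/2 + 5/2 = 0)
Z(G) = sqrt(G) (Z(G) = sqrt(G + 0) = sqrt(G))
V(26, 50) + Z(59) = -28 + sqrt(59)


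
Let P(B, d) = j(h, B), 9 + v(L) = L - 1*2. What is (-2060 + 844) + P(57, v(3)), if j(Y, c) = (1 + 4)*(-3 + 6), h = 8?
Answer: -1201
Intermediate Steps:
v(L) = -11 + L (v(L) = -9 + (L - 1*2) = -9 + (L - 2) = -9 + (-2 + L) = -11 + L)
j(Y, c) = 15 (j(Y, c) = 5*3 = 15)
P(B, d) = 15
(-2060 + 844) + P(57, v(3)) = (-2060 + 844) + 15 = -1216 + 15 = -1201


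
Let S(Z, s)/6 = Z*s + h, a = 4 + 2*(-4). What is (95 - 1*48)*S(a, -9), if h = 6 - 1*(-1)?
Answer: 12126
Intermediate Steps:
h = 7 (h = 6 + 1 = 7)
a = -4 (a = 4 - 8 = -4)
S(Z, s) = 42 + 6*Z*s (S(Z, s) = 6*(Z*s + 7) = 6*(7 + Z*s) = 42 + 6*Z*s)
(95 - 1*48)*S(a, -9) = (95 - 1*48)*(42 + 6*(-4)*(-9)) = (95 - 48)*(42 + 216) = 47*258 = 12126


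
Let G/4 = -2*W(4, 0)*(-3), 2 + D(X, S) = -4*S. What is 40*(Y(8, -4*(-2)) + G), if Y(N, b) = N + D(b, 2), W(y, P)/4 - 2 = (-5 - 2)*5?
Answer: -126800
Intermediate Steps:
D(X, S) = -2 - 4*S
W(y, P) = -132 (W(y, P) = 8 + 4*((-5 - 2)*5) = 8 + 4*(-7*5) = 8 + 4*(-35) = 8 - 140 = -132)
G = -3168 (G = 4*(-2*(-132)*(-3)) = 4*(264*(-3)) = 4*(-792) = -3168)
Y(N, b) = -10 + N (Y(N, b) = N + (-2 - 4*2) = N + (-2 - 8) = N - 10 = -10 + N)
40*(Y(8, -4*(-2)) + G) = 40*((-10 + 8) - 3168) = 40*(-2 - 3168) = 40*(-3170) = -126800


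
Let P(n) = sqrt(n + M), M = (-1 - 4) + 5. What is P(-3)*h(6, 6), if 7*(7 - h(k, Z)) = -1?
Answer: 50*I*sqrt(3)/7 ≈ 12.372*I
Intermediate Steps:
M = 0 (M = -5 + 5 = 0)
h(k, Z) = 50/7 (h(k, Z) = 7 - 1/7*(-1) = 7 + 1/7 = 50/7)
P(n) = sqrt(n) (P(n) = sqrt(n + 0) = sqrt(n))
P(-3)*h(6, 6) = sqrt(-3)*(50/7) = (I*sqrt(3))*(50/7) = 50*I*sqrt(3)/7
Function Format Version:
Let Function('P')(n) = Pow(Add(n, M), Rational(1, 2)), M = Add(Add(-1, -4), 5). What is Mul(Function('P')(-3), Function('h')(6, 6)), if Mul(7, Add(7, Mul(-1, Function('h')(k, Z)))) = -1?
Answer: Mul(Rational(50, 7), I, Pow(3, Rational(1, 2))) ≈ Mul(12.372, I)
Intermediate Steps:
M = 0 (M = Add(-5, 5) = 0)
Function('h')(k, Z) = Rational(50, 7) (Function('h')(k, Z) = Add(7, Mul(Rational(-1, 7), -1)) = Add(7, Rational(1, 7)) = Rational(50, 7))
Function('P')(n) = Pow(n, Rational(1, 2)) (Function('P')(n) = Pow(Add(n, 0), Rational(1, 2)) = Pow(n, Rational(1, 2)))
Mul(Function('P')(-3), Function('h')(6, 6)) = Mul(Pow(-3, Rational(1, 2)), Rational(50, 7)) = Mul(Mul(I, Pow(3, Rational(1, 2))), Rational(50, 7)) = Mul(Rational(50, 7), I, Pow(3, Rational(1, 2)))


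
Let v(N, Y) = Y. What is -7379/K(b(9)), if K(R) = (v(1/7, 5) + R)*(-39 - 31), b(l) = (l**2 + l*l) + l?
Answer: 7379/12320 ≈ 0.59894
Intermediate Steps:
b(l) = l + 2*l**2 (b(l) = (l**2 + l**2) + l = 2*l**2 + l = l + 2*l**2)
K(R) = -350 - 70*R (K(R) = (5 + R)*(-39 - 31) = (5 + R)*(-70) = -350 - 70*R)
-7379/K(b(9)) = -7379/(-350 - 630*(1 + 2*9)) = -7379/(-350 - 630*(1 + 18)) = -7379/(-350 - 630*19) = -7379/(-350 - 70*171) = -7379/(-350 - 11970) = -7379/(-12320) = -7379*(-1/12320) = 7379/12320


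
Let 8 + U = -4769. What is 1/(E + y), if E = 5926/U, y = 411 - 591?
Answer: -4777/865786 ≈ -0.0055175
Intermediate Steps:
U = -4777 (U = -8 - 4769 = -4777)
y = -180
E = -5926/4777 (E = 5926/(-4777) = 5926*(-1/4777) = -5926/4777 ≈ -1.2405)
1/(E + y) = 1/(-5926/4777 - 180) = 1/(-865786/4777) = -4777/865786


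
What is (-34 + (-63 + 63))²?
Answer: 1156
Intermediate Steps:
(-34 + (-63 + 63))² = (-34 + 0)² = (-34)² = 1156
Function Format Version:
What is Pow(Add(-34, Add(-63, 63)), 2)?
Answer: 1156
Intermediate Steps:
Pow(Add(-34, Add(-63, 63)), 2) = Pow(Add(-34, 0), 2) = Pow(-34, 2) = 1156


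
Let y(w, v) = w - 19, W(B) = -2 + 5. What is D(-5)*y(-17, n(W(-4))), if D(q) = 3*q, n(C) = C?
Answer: 540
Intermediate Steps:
W(B) = 3
y(w, v) = -19 + w
D(-5)*y(-17, n(W(-4))) = (3*(-5))*(-19 - 17) = -15*(-36) = 540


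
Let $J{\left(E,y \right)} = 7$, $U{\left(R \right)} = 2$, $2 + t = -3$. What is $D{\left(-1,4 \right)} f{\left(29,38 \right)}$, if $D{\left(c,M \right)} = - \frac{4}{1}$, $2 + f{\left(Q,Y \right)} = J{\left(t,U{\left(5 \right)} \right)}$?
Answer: $-20$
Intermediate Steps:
$t = -5$ ($t = -2 - 3 = -5$)
$f{\left(Q,Y \right)} = 5$ ($f{\left(Q,Y \right)} = -2 + 7 = 5$)
$D{\left(c,M \right)} = -4$ ($D{\left(c,M \right)} = \left(-4\right) 1 = -4$)
$D{\left(-1,4 \right)} f{\left(29,38 \right)} = \left(-4\right) 5 = -20$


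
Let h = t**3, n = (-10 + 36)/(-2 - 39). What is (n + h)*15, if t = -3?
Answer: -16995/41 ≈ -414.51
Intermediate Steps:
n = -26/41 (n = 26/(-41) = 26*(-1/41) = -26/41 ≈ -0.63415)
h = -27 (h = (-3)**3 = -27)
(n + h)*15 = (-26/41 - 27)*15 = -1133/41*15 = -16995/41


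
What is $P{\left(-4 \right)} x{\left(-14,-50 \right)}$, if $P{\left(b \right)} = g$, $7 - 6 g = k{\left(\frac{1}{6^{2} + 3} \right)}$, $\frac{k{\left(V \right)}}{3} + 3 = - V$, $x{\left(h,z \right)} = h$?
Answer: $- \frac{1463}{39} \approx -37.513$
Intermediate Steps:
$k{\left(V \right)} = -9 - 3 V$ ($k{\left(V \right)} = -9 + 3 \left(- V\right) = -9 - 3 V$)
$g = \frac{209}{78}$ ($g = \frac{7}{6} - \frac{-9 - \frac{3}{6^{2} + 3}}{6} = \frac{7}{6} - \frac{-9 - \frac{3}{36 + 3}}{6} = \frac{7}{6} - \frac{-9 - \frac{3}{39}}{6} = \frac{7}{6} - \frac{-9 - \frac{1}{13}}{6} = \frac{7}{6} - - \frac{59}{39} = \frac{7}{6} + \frac{59}{39} = \frac{209}{78} \approx 2.6795$)
$P{\left(b \right)} = \frac{209}{78}$
$P{\left(-4 \right)} x{\left(-14,-50 \right)} = \frac{209}{78} \left(-14\right) = - \frac{1463}{39}$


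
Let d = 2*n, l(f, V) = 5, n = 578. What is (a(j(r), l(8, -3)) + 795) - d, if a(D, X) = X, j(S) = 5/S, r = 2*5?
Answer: -356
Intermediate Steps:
r = 10
d = 1156 (d = 2*578 = 1156)
(a(j(r), l(8, -3)) + 795) - d = (5 + 795) - 1*1156 = 800 - 1156 = -356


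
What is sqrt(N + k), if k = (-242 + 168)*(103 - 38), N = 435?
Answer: 25*I*sqrt(7) ≈ 66.144*I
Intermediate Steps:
k = -4810 (k = -74*65 = -4810)
sqrt(N + k) = sqrt(435 - 4810) = sqrt(-4375) = 25*I*sqrt(7)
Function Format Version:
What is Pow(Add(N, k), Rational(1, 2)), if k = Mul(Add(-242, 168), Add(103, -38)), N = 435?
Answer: Mul(25, I, Pow(7, Rational(1, 2))) ≈ Mul(66.144, I)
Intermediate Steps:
k = -4810 (k = Mul(-74, 65) = -4810)
Pow(Add(N, k), Rational(1, 2)) = Pow(Add(435, -4810), Rational(1, 2)) = Pow(-4375, Rational(1, 2)) = Mul(25, I, Pow(7, Rational(1, 2)))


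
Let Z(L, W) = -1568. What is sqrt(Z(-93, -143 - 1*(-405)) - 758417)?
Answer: I*sqrt(759985) ≈ 871.77*I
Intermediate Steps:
sqrt(Z(-93, -143 - 1*(-405)) - 758417) = sqrt(-1568 - 758417) = sqrt(-759985) = I*sqrt(759985)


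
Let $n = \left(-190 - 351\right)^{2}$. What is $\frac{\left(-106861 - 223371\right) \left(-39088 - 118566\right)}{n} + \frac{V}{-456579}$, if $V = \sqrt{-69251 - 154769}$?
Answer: $\frac{52062395728}{292681} - \frac{2 i \sqrt{56005}}{456579} \approx 1.7788 \cdot 10^{5} - 0.0010366 i$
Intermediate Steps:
$n = 292681$ ($n = \left(-541\right)^{2} = 292681$)
$V = 2 i \sqrt{56005}$ ($V = \sqrt{-224020} = 2 i \sqrt{56005} \approx 473.31 i$)
$\frac{\left(-106861 - 223371\right) \left(-39088 - 118566\right)}{n} + \frac{V}{-456579} = \frac{\left(-106861 - 223371\right) \left(-39088 - 118566\right)}{292681} + \frac{2 i \sqrt{56005}}{-456579} = \left(-330232\right) \left(-157654\right) \frac{1}{292681} + 2 i \sqrt{56005} \left(- \frac{1}{456579}\right) = 52062395728 \cdot \frac{1}{292681} - \frac{2 i \sqrt{56005}}{456579} = \frac{52062395728}{292681} - \frac{2 i \sqrt{56005}}{456579}$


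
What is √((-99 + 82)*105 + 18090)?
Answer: √16305 ≈ 127.69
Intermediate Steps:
√((-99 + 82)*105 + 18090) = √(-17*105 + 18090) = √(-1785 + 18090) = √16305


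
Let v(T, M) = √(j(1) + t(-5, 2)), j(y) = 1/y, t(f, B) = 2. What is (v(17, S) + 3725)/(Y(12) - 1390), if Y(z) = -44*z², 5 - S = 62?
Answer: -3725/7726 - √3/7726 ≈ -0.48236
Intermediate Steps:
S = -57 (S = 5 - 1*62 = 5 - 62 = -57)
j(y) = 1/y
v(T, M) = √3 (v(T, M) = √(1/1 + 2) = √(1 + 2) = √3)
(v(17, S) + 3725)/(Y(12) - 1390) = (√3 + 3725)/(-44*12² - 1390) = (3725 + √3)/(-44*144 - 1390) = (3725 + √3)/(-6336 - 1390) = (3725 + √3)/(-7726) = (3725 + √3)*(-1/7726) = -3725/7726 - √3/7726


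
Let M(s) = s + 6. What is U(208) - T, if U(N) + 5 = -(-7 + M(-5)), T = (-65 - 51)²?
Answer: -13455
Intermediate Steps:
T = 13456 (T = (-116)² = 13456)
M(s) = 6 + s
U(N) = 1 (U(N) = -5 - (-7 + (6 - 5)) = -5 - (-7 + 1) = -5 - 1*(-6) = -5 + 6 = 1)
U(208) - T = 1 - 1*13456 = 1 - 13456 = -13455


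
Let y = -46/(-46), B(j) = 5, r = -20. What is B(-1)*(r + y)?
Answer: -95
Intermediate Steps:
y = 1 (y = -46*(-1/46) = 1)
B(-1)*(r + y) = 5*(-20 + 1) = 5*(-19) = -95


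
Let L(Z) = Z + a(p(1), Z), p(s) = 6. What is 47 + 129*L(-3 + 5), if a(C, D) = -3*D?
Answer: -469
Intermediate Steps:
L(Z) = -2*Z (L(Z) = Z - 3*Z = -2*Z)
47 + 129*L(-3 + 5) = 47 + 129*(-2*(-3 + 5)) = 47 + 129*(-2*2) = 47 + 129*(-4) = 47 - 516 = -469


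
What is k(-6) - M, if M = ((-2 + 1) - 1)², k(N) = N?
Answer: -10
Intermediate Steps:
M = 4 (M = (-1 - 1)² = (-2)² = 4)
k(-6) - M = -6 - 1*4 = -6 - 4 = -10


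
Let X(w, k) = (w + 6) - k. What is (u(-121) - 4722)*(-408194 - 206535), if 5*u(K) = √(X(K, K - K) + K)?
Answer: 2902750338 - 1229458*I*√59/5 ≈ 2.9027e+9 - 1.8887e+6*I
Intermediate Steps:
X(w, k) = 6 + w - k (X(w, k) = (6 + w) - k = 6 + w - k)
u(K) = √(6 + 2*K)/5 (u(K) = √((6 + K - (K - K)) + K)/5 = √((6 + K - 1*0) + K)/5 = √((6 + K + 0) + K)/5 = √((6 + K) + K)/5 = √(6 + 2*K)/5)
(u(-121) - 4722)*(-408194 - 206535) = (√(6 + 2*(-121))/5 - 4722)*(-408194 - 206535) = (√(6 - 242)/5 - 4722)*(-614729) = (√(-236)/5 - 4722)*(-614729) = ((2*I*√59)/5 - 4722)*(-614729) = (2*I*√59/5 - 4722)*(-614729) = (-4722 + 2*I*√59/5)*(-614729) = 2902750338 - 1229458*I*√59/5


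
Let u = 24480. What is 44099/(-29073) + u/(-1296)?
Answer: -161797/7929 ≈ -20.406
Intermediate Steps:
44099/(-29073) + u/(-1296) = 44099/(-29073) + 24480/(-1296) = 44099*(-1/29073) + 24480*(-1/1296) = -4009/2643 - 170/9 = -161797/7929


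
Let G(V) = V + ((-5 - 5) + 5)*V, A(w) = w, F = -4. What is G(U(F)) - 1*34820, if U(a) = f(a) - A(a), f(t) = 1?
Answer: -34840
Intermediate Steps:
U(a) = 1 - a
G(V) = -4*V (G(V) = V + (-10 + 5)*V = V - 5*V = -4*V)
G(U(F)) - 1*34820 = -4*(1 - 1*(-4)) - 1*34820 = -4*(1 + 4) - 34820 = -4*5 - 34820 = -20 - 34820 = -34840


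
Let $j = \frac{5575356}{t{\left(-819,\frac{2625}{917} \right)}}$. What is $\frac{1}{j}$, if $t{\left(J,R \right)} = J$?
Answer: $- \frac{91}{619484} \approx -0.0001469$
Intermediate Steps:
$j = - \frac{619484}{91}$ ($j = \frac{5575356}{-819} = 5575356 \left(- \frac{1}{819}\right) = - \frac{619484}{91} \approx -6807.5$)
$\frac{1}{j} = \frac{1}{- \frac{619484}{91}} = - \frac{91}{619484}$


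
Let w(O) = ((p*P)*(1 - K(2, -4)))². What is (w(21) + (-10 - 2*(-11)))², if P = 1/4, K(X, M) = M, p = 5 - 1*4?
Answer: 47089/256 ≈ 183.94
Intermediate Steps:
p = 1 (p = 5 - 4 = 1)
P = ¼ ≈ 0.25000
w(O) = 25/16 (w(O) = ((1*(¼))*(1 - 1*(-4)))² = ((1 + 4)/4)² = ((¼)*5)² = (5/4)² = 25/16)
(w(21) + (-10 - 2*(-11)))² = (25/16 + (-10 - 2*(-11)))² = (25/16 + (-10 + 22))² = (25/16 + 12)² = (217/16)² = 47089/256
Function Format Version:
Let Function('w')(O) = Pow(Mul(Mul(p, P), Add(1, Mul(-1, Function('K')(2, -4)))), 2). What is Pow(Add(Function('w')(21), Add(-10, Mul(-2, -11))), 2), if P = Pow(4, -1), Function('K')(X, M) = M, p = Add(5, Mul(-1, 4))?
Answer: Rational(47089, 256) ≈ 183.94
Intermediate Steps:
p = 1 (p = Add(5, -4) = 1)
P = Rational(1, 4) ≈ 0.25000
Function('w')(O) = Rational(25, 16) (Function('w')(O) = Pow(Mul(Mul(1, Rational(1, 4)), Add(1, Mul(-1, -4))), 2) = Pow(Mul(Rational(1, 4), Add(1, 4)), 2) = Pow(Mul(Rational(1, 4), 5), 2) = Pow(Rational(5, 4), 2) = Rational(25, 16))
Pow(Add(Function('w')(21), Add(-10, Mul(-2, -11))), 2) = Pow(Add(Rational(25, 16), Add(-10, Mul(-2, -11))), 2) = Pow(Add(Rational(25, 16), Add(-10, 22)), 2) = Pow(Add(Rational(25, 16), 12), 2) = Pow(Rational(217, 16), 2) = Rational(47089, 256)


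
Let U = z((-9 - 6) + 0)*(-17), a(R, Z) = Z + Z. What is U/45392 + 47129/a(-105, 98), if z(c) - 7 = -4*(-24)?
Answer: 534734093/2224208 ≈ 240.42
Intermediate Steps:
a(R, Z) = 2*Z
z(c) = 103 (z(c) = 7 - 4*(-24) = 7 + 96 = 103)
U = -1751 (U = 103*(-17) = -1751)
U/45392 + 47129/a(-105, 98) = -1751/45392 + 47129/((2*98)) = -1751*1/45392 + 47129/196 = -1751/45392 + 47129*(1/196) = -1751/45392 + 47129/196 = 534734093/2224208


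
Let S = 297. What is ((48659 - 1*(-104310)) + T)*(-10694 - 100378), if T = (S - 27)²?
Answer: -25087721568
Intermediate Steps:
T = 72900 (T = (297 - 27)² = 270² = 72900)
((48659 - 1*(-104310)) + T)*(-10694 - 100378) = ((48659 - 1*(-104310)) + 72900)*(-10694 - 100378) = ((48659 + 104310) + 72900)*(-111072) = (152969 + 72900)*(-111072) = 225869*(-111072) = -25087721568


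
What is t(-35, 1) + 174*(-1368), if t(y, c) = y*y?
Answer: -236807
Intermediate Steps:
t(y, c) = y²
t(-35, 1) + 174*(-1368) = (-35)² + 174*(-1368) = 1225 - 238032 = -236807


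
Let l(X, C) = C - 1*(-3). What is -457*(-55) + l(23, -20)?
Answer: 25118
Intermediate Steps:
l(X, C) = 3 + C (l(X, C) = C + 3 = 3 + C)
-457*(-55) + l(23, -20) = -457*(-55) + (3 - 20) = 25135 - 17 = 25118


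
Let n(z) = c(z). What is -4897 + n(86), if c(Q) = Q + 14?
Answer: -4797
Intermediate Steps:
c(Q) = 14 + Q
n(z) = 14 + z
-4897 + n(86) = -4897 + (14 + 86) = -4897 + 100 = -4797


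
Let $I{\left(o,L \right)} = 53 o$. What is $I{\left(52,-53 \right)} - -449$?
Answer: $3205$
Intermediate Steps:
$I{\left(52,-53 \right)} - -449 = 53 \cdot 52 - -449 = 2756 + 449 = 3205$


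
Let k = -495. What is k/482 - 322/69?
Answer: -8233/1446 ≈ -5.6936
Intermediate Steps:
k/482 - 322/69 = -495/482 - 322/69 = -495*1/482 - 322*1/69 = -495/482 - 14/3 = -8233/1446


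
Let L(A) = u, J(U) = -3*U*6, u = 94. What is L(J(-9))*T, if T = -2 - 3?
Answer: -470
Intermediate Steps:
J(U) = -18*U
L(A) = 94
T = -5
L(J(-9))*T = 94*(-5) = -470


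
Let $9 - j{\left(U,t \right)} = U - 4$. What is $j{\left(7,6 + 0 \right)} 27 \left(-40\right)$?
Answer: $-6480$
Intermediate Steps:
$j{\left(U,t \right)} = 13 - U$ ($j{\left(U,t \right)} = 9 - \left(U - 4\right) = 9 - \left(-4 + U\right) = 13 - U$)
$j{\left(7,6 + 0 \right)} 27 \left(-40\right) = \left(13 - 7\right) 27 \left(-40\right) = 6 \cdot 27 \left(-40\right) = 162 \left(-40\right) = -6480$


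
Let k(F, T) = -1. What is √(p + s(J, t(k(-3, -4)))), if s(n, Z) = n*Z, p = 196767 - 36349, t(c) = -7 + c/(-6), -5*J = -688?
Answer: √35882490/15 ≈ 399.35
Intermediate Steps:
J = 688/5 (J = -⅕*(-688) = 688/5 ≈ 137.60)
t(c) = -7 - c/6 (t(c) = -7 + c*(-⅙) = -7 - c/6)
p = 160418
s(n, Z) = Z*n
√(p + s(J, t(k(-3, -4)))) = √(160418 + (-7 - ⅙*(-1))*(688/5)) = √(160418 + (-7 + ⅙)*(688/5)) = √(160418 - 41/6*688/5) = √(160418 - 14104/15) = √(2392166/15) = √35882490/15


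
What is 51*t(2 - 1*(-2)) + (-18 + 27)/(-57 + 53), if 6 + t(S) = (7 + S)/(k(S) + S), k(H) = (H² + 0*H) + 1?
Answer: -7883/28 ≈ -281.54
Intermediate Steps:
k(H) = 1 + H² (k(H) = (H² + 0) + 1 = H² + 1 = 1 + H²)
t(S) = -6 + (7 + S)/(1 + S + S²) (t(S) = -6 + (7 + S)/((1 + S²) + S) = -6 + (7 + S)/(1 + S + S²))
51*t(2 - 1*(-2)) + (-18 + 27)/(-57 + 53) = 51*((1 - 6*(2 - 1*(-2))² - 5*(2 - 1*(-2)))/(1 + (2 - 1*(-2)) + (2 - 1*(-2))²)) + (-18 + 27)/(-57 + 53) = 51*((1 - 6*(2 + 2)² - 5*(2 + 2))/(1 + (2 + 2) + (2 + 2)²)) + 9/(-4) = 51*((1 - 6*4² - 5*4)/(1 + 4 + 4²)) + 9*(-¼) = 51*((1 - 6*16 - 20)/(1 + 4 + 16)) - 9/4 = 51*((1 - 96 - 20)/21) - 9/4 = 51*((1/21)*(-115)) - 9/4 = 51*(-115/21) - 9/4 = -1955/7 - 9/4 = -7883/28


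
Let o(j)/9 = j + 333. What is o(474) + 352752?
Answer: 360015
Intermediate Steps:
o(j) = 2997 + 9*j (o(j) = 9*(j + 333) = 9*(333 + j) = 2997 + 9*j)
o(474) + 352752 = (2997 + 9*474) + 352752 = (2997 + 4266) + 352752 = 7263 + 352752 = 360015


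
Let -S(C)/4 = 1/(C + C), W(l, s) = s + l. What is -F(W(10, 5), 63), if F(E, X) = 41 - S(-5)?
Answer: -203/5 ≈ -40.600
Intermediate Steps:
W(l, s) = l + s
S(C) = -2/C (S(C) = -4/(C + C) = -4*1/(2*C) = -2/C)
F(E, X) = 203/5 (F(E, X) = 41 - (-2)/(-5) = 41 - (-2)*(-1)/5 = 41 - 1*2/5 = 41 - 2/5 = 203/5)
-F(W(10, 5), 63) = -1*203/5 = -203/5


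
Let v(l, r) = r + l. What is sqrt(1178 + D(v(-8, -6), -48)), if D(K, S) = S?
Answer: sqrt(1130) ≈ 33.615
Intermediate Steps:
v(l, r) = l + r
sqrt(1178 + D(v(-8, -6), -48)) = sqrt(1178 - 48) = sqrt(1130)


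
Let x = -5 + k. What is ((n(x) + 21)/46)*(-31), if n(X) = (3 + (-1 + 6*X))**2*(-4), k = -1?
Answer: 142693/46 ≈ 3102.0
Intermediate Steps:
x = -6 (x = -5 - 1 = -6)
n(X) = -4*(2 + 6*X)**2 (n(X) = (2 + 6*X)**2*(-4) = -4*(2 + 6*X)**2)
((n(x) + 21)/46)*(-31) = ((-16*(1 + 3*(-6))**2 + 21)/46)*(-31) = ((-16*(1 - 18)**2 + 21)/46)*(-31) = ((-16*(-17)**2 + 21)/46)*(-31) = ((-16*289 + 21)/46)*(-31) = ((-4624 + 21)/46)*(-31) = ((1/46)*(-4603))*(-31) = -4603/46*(-31) = 142693/46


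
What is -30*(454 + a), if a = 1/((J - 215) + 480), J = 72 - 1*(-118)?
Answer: -1239426/91 ≈ -13620.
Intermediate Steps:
J = 190 (J = 72 + 118 = 190)
a = 1/455 (a = 1/((190 - 215) + 480) = 1/(-25 + 480) = 1/455 ≈ 0.0021978)
-30*(454 + a) = -30*(454 + 1/455) = -30*206571/455 = -1239426/91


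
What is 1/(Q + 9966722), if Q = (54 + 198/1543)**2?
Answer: 2380849/23736235697378 ≈ 1.0030e-7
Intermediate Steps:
Q = 6975590400/2380849 (Q = (54 + 198*(1/1543))**2 = (54 + 198/1543)**2 = (83520/1543)**2 = 6975590400/2380849 ≈ 2929.9)
1/(Q + 9966722) = 1/(6975590400/2380849 + 9966722) = 1/(23736235697378/2380849) = 2380849/23736235697378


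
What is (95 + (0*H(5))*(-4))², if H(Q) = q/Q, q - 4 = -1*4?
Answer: 9025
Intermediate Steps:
q = 0 (q = 4 - 1*4 = 4 - 4 = 0)
H(Q) = 0 (H(Q) = 0/Q = 0)
(95 + (0*H(5))*(-4))² = (95 + (0*0)*(-4))² = (95 + 0*(-4))² = (95 + 0)² = 95² = 9025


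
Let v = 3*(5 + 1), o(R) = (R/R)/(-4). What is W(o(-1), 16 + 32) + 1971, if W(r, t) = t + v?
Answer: 2037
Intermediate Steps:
o(R) = -¼ (o(R) = 1*(-¼) = -¼)
v = 18 (v = 3*6 = 18)
W(r, t) = 18 + t (W(r, t) = t + 18 = 18 + t)
W(o(-1), 16 + 32) + 1971 = (18 + (16 + 32)) + 1971 = (18 + 48) + 1971 = 66 + 1971 = 2037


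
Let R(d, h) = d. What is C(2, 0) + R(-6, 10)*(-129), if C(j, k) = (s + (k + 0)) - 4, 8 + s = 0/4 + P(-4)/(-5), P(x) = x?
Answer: 3814/5 ≈ 762.80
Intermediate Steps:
s = -36/5 (s = -8 + (0/4 - 4/(-5)) = -8 + (0*(¼) - 4*(-⅕)) = -8 + (0 + ⅘) = -8 + ⅘ = -36/5 ≈ -7.2000)
C(j, k) = -56/5 + k (C(j, k) = (-36/5 + (k + 0)) - 4 = (-36/5 + k) - 4 = -56/5 + k)
C(2, 0) + R(-6, 10)*(-129) = (-56/5 + 0) - 6*(-129) = -56/5 + 774 = 3814/5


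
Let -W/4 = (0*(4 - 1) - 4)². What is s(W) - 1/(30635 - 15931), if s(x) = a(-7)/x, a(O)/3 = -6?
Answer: 8269/29408 ≈ 0.28118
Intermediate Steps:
a(O) = -18 (a(O) = 3*(-6) = -18)
W = -64 (W = -4*(0*(4 - 1) - 4)² = -4*(0*3 - 4)² = -4*(0 - 4)² = -4*(-4)² = -4*16 = -64)
s(x) = -18/x
s(W) - 1/(30635 - 15931) = -18/(-64) - 1/(30635 - 15931) = -18*(-1/64) - 1/14704 = 9/32 - 1*1/14704 = 9/32 - 1/14704 = 8269/29408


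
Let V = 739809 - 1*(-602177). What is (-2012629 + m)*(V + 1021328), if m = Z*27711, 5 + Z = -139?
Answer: -14187004665082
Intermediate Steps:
Z = -144 (Z = -5 - 139 = -144)
V = 1341986 (V = 739809 + 602177 = 1341986)
m = -3990384 (m = -144*27711 = -3990384)
(-2012629 + m)*(V + 1021328) = (-2012629 - 3990384)*(1341986 + 1021328) = -6003013*2363314 = -14187004665082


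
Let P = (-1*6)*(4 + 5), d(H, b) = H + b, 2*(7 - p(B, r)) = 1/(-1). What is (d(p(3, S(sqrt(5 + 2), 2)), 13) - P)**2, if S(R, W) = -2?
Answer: 22201/4 ≈ 5550.3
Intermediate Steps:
p(B, r) = 15/2 (p(B, r) = 7 - 1/2/(-1) = 7 - 1/2*(-1) = 7 + 1/2 = 15/2)
P = -54 (P = -6*9 = -54)
(d(p(3, S(sqrt(5 + 2), 2)), 13) - P)**2 = ((15/2 + 13) - 1*(-54))**2 = (41/2 + 54)**2 = (149/2)**2 = 22201/4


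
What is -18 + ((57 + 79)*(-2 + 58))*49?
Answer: 373166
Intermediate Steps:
-18 + ((57 + 79)*(-2 + 58))*49 = -18 + (136*56)*49 = -18 + 7616*49 = -18 + 373184 = 373166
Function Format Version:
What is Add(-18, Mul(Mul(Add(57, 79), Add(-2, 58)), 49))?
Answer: 373166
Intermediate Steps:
Add(-18, Mul(Mul(Add(57, 79), Add(-2, 58)), 49)) = Add(-18, Mul(Mul(136, 56), 49)) = Add(-18, Mul(7616, 49)) = Add(-18, 373184) = 373166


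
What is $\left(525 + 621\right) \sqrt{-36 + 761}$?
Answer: $5730 \sqrt{29} \approx 30857.0$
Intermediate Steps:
$\left(525 + 621\right) \sqrt{-36 + 761} = 1146 \sqrt{725} = 1146 \cdot 5 \sqrt{29} = 5730 \sqrt{29}$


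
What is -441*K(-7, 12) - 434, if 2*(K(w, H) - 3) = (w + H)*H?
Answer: -14987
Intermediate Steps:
K(w, H) = 3 + H*(H + w)/2 (K(w, H) = 3 + ((w + H)*H)/2 = 3 + ((H + w)*H)/2 = 3 + (H*(H + w))/2 = 3 + H*(H + w)/2)
-441*K(-7, 12) - 434 = -441*(3 + (½)*12² + (½)*12*(-7)) - 434 = -441*(3 + (½)*144 - 42) - 434 = -441*(3 + 72 - 42) - 434 = -441*33 - 434 = -14553 - 434 = -14987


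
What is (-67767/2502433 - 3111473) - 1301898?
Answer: -11044165299410/2502433 ≈ -4.4134e+6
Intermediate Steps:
(-67767/2502433 - 3111473) - 1301898 = -7786252781576/2502433 - 1301898 = -11044165299410/2502433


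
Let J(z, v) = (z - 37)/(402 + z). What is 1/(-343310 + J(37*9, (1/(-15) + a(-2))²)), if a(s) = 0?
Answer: -735/252332554 ≈ -2.9128e-6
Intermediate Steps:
J(z, v) = (-37 + z)/(402 + z)
1/(-343310 + J(37*9, (1/(-15) + a(-2))²)) = 1/(-343310 + (-37 + 37*9)/(402 + 37*9)) = 1/(-343310 + (-37 + 333)/(402 + 333)) = 1/(-343310 + 296/735) = 1/(-252332554/735) = -735/252332554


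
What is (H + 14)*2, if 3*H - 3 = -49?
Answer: -8/3 ≈ -2.6667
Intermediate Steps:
H = -46/3 (H = 1 + (⅓)*(-49) = 1 - 49/3 = -46/3 ≈ -15.333)
(H + 14)*2 = (-46/3 + 14)*2 = -4/3*2 = -8/3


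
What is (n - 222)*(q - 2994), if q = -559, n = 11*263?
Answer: -9490063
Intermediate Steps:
n = 2893
(n - 222)*(q - 2994) = (2893 - 222)*(-559 - 2994) = 2671*(-3553) = -9490063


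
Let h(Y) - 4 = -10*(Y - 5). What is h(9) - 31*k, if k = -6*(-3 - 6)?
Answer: -1710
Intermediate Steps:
k = 54 (k = -6*(-9) = 54)
h(Y) = 54 - 10*Y (h(Y) = 4 - 10*(Y - 5) = 4 - 10*(-5 + Y) = 4 + (50 - 10*Y) = 54 - 10*Y)
h(9) - 31*k = (54 - 10*9) - 31*54 = (54 - 90) - 1674 = -36 - 1674 = -1710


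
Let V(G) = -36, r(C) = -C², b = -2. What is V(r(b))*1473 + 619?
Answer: -52409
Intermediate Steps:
V(r(b))*1473 + 619 = -36*1473 + 619 = -53028 + 619 = -52409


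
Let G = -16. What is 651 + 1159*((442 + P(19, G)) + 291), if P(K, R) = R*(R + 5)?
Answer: 1054182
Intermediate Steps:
P(K, R) = R*(5 + R)
651 + 1159*((442 + P(19, G)) + 291) = 651 + 1159*((442 - 16*(5 - 16)) + 291) = 651 + 1159*((442 - 16*(-11)) + 291) = 651 + 1159*((442 + 176) + 291) = 651 + 1159*(618 + 291) = 651 + 1159*909 = 651 + 1053531 = 1054182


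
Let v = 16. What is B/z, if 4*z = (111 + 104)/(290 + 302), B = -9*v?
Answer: -340992/215 ≈ -1586.0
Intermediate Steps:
B = -144 (B = -9*16 = -144)
z = 215/2368 (z = ((111 + 104)/(290 + 302))/4 = (215/592)/4 = (215*(1/592))/4 = (¼)*(215/592) = 215/2368 ≈ 0.090794)
B/z = -144/215/2368 = -144*2368/215 = -340992/215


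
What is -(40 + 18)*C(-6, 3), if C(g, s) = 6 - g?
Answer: -696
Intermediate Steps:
-(40 + 18)*C(-6, 3) = -(40 + 18)*(6 - 1*(-6)) = -58*(6 + 6) = -58*12 = -1*696 = -696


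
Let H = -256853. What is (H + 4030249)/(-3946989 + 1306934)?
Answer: -343036/240005 ≈ -1.4293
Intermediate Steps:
(H + 4030249)/(-3946989 + 1306934) = (-256853 + 4030249)/(-3946989 + 1306934) = 3773396/(-2640055) = 3773396*(-1/2640055) = -343036/240005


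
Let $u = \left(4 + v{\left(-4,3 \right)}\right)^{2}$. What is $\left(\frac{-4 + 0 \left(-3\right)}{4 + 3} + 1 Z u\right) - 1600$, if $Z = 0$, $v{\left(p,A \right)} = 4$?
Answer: $- \frac{11204}{7} \approx -1600.6$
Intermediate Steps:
$u = 64$ ($u = \left(4 + 4\right)^{2} = 8^{2} = 64$)
$\left(\frac{-4 + 0 \left(-3\right)}{4 + 3} + 1 Z u\right) - 1600 = \left(\frac{-4 + 0 \left(-3\right)}{4 + 3} + 1 \cdot 0 \cdot 64\right) - 1600 = \left(\frac{-4 + 0}{7} + 0 \cdot 64\right) - 1600 = \left(\left(-4\right) \frac{1}{7} + 0\right) - 1600 = \left(- \frac{4}{7} + 0\right) - 1600 = - \frac{4}{7} - 1600 = - \frac{11204}{7}$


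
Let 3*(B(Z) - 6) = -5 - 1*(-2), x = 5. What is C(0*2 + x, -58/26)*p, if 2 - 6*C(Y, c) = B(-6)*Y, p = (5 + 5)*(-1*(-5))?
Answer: -575/3 ≈ -191.67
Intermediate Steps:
B(Z) = 5 (B(Z) = 6 + (-5 - 1*(-2))/3 = 6 + (-5 + 2)/3 = 6 + (⅓)*(-3) = 6 - 1 = 5)
p = 50 (p = 10*5 = 50)
C(Y, c) = ⅓ - 5*Y/6
C(0*2 + x, -58/26)*p = (⅓ - 5*(0*2 + 5)/6)*50 = (⅓ - 5*(0 + 5)/6)*50 = (⅓ - ⅚*5)*50 = (⅓ - 25/6)*50 = -23/6*50 = -575/3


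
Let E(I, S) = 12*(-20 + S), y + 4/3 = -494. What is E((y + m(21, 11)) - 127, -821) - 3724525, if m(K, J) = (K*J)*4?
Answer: -3734617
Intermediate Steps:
y = -1486/3 (y = -4/3 - 494 = -1486/3 ≈ -495.33)
m(K, J) = 4*J*K (m(K, J) = (J*K)*4 = 4*J*K)
E(I, S) = -240 + 12*S
E((y + m(21, 11)) - 127, -821) - 3724525 = (-240 + 12*(-821)) - 3724525 = (-240 - 9852) - 3724525 = -10092 - 3724525 = -3734617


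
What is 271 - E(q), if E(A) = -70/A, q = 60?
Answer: 1633/6 ≈ 272.17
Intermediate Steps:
271 - E(q) = 271 - (-70)/60 = 271 - 1*(-7/6) = 271 + 7/6 = 1633/6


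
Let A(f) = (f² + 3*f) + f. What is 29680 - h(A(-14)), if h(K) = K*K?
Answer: 10080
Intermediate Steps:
A(f) = f² + 4*f
h(K) = K²
29680 - h(A(-14)) = 29680 - (-14*(4 - 14))² = 29680 - (-14*(-10))² = 29680 - 1*140² = 29680 - 1*19600 = 29680 - 19600 = 10080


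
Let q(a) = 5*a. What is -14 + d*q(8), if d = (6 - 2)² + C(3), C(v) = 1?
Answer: 666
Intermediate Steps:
d = 17 (d = (6 - 2)² + 1 = 4² + 1 = 16 + 1 = 17)
-14 + d*q(8) = -14 + 17*(5*8) = -14 + 17*40 = -14 + 680 = 666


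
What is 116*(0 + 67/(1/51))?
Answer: 396372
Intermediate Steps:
116*(0 + 67/(1/51)) = 116*(0 + 67*51) = 116*(0 + 3417) = 116*3417 = 396372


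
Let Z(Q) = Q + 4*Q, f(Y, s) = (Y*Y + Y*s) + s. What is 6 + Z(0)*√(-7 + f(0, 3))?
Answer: 6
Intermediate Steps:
f(Y, s) = s + Y² + Y*s (f(Y, s) = (Y² + Y*s) + s = s + Y² + Y*s)
Z(Q) = 5*Q
6 + Z(0)*√(-7 + f(0, 3)) = 6 + (5*0)*√(-7 + (3 + 0² + 0*3)) = 6 + 0*√(-7 + (3 + 0 + 0)) = 6 + 0*√(-7 + 3) = 6 + 0*√(-4) = 6 + 0*(2*I) = 6 + 0 = 6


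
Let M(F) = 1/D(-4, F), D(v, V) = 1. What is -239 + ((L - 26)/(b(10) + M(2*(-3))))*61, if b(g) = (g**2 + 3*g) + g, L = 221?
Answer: -7268/47 ≈ -154.64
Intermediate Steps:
b(g) = g**2 + 4*g
M(F) = 1 (M(F) = 1/1 = 1)
-239 + ((L - 26)/(b(10) + M(2*(-3))))*61 = -239 + ((221 - 26)/(10*(4 + 10) + 1))*61 = -239 + (195/(10*14 + 1))*61 = -239 + (195/(140 + 1))*61 = -239 + (195/141)*61 = -239 + (195*(1/141))*61 = -239 + (65/47)*61 = -239 + 3965/47 = -7268/47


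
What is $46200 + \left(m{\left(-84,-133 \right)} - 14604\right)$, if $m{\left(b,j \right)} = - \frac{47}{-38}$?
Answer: $\frac{1200695}{38} \approx 31597.0$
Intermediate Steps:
$m{\left(b,j \right)} = \frac{47}{38}$ ($m{\left(b,j \right)} = \left(-47\right) \left(- \frac{1}{38}\right) = \frac{47}{38}$)
$46200 + \left(m{\left(-84,-133 \right)} - 14604\right) = 46200 + \left(\frac{47}{38} - 14604\right) = 46200 - \frac{554905}{38} = \frac{1200695}{38}$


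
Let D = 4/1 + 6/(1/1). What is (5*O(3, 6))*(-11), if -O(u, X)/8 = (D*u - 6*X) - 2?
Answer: -3520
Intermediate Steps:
D = 10 (D = 4*1 + 6/1 = 4 + 6*1 = 4 + 6 = 10)
O(u, X) = 16 - 80*u + 48*X (O(u, X) = -8*((10*u - 6*X) - 2) = -8*((-6*X + 10*u) - 2) = -8*(-2 - 6*X + 10*u) = 16 - 80*u + 48*X)
(5*O(3, 6))*(-11) = (5*(16 - 80*3 + 48*6))*(-11) = (5*(16 - 240 + 288))*(-11) = (5*64)*(-11) = 320*(-11) = -3520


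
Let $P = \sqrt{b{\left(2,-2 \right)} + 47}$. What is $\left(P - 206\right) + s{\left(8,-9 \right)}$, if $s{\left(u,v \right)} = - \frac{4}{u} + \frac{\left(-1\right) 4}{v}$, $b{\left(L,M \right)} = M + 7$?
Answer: $- \frac{3709}{18} + 2 \sqrt{13} \approx -198.84$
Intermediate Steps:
$b{\left(L,M \right)} = 7 + M$
$P = 2 \sqrt{13}$ ($P = \sqrt{\left(7 - 2\right) + 47} = \sqrt{5 + 47} = \sqrt{52} = 2 \sqrt{13} \approx 7.2111$)
$s{\left(u,v \right)} = - \frac{4}{u} - \frac{4}{v}$
$\left(P - 206\right) + s{\left(8,-9 \right)} = \left(2 \sqrt{13} - 206\right) - \left(\frac{1}{2} - \frac{4}{9}\right) = \left(-206 + 2 \sqrt{13}\right) - \frac{1}{18} = - \frac{3709}{18} + 2 \sqrt{13}$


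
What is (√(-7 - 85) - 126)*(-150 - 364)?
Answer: 64764 - 1028*I*√23 ≈ 64764.0 - 4930.1*I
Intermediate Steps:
(√(-7 - 85) - 126)*(-150 - 364) = (√(-92) - 126)*(-514) = (2*I*√23 - 126)*(-514) = (-126 + 2*I*√23)*(-514) = 64764 - 1028*I*√23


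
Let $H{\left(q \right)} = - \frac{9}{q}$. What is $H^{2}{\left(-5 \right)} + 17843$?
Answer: $\frac{446156}{25} \approx 17846.0$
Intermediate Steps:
$H^{2}{\left(-5 \right)} + 17843 = \left(- \frac{9}{-5}\right)^{2} + 17843 = \left(\left(-9\right) \left(- \frac{1}{5}\right)\right)^{2} + 17843 = \left(\frac{9}{5}\right)^{2} + 17843 = \frac{81}{25} + 17843 = \frac{446156}{25}$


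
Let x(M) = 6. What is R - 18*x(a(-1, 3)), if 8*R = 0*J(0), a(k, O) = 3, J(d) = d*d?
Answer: -108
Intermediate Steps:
J(d) = d²
R = 0 (R = (0*0²)/8 = (0*0)/8 = (⅛)*0 = 0)
R - 18*x(a(-1, 3)) = 0 - 18*6 = 0 - 108 = -108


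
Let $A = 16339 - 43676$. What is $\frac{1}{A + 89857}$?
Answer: $\frac{1}{62520} \approx 1.5995 \cdot 10^{-5}$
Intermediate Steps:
$A = -27337$ ($A = 16339 - 43676 = -27337$)
$\frac{1}{A + 89857} = \frac{1}{-27337 + 89857} = \frac{1}{62520}$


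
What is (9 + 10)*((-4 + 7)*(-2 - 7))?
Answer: -513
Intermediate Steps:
(9 + 10)*((-4 + 7)*(-2 - 7)) = 19*(3*(-9)) = 19*(-27) = -513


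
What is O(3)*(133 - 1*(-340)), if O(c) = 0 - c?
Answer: -1419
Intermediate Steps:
O(c) = -c
O(3)*(133 - 1*(-340)) = (-1*3)*(133 - 1*(-340)) = -3*(133 + 340) = -3*473 = -1419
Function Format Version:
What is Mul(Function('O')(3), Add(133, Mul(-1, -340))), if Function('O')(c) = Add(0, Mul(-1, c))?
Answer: -1419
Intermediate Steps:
Function('O')(c) = Mul(-1, c)
Mul(Function('O')(3), Add(133, Mul(-1, -340))) = Mul(Mul(-1, 3), Add(133, Mul(-1, -340))) = Mul(-3, Add(133, 340)) = Mul(-3, 473) = -1419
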